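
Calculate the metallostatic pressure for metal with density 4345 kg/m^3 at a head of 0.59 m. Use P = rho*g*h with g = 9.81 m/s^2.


Formula: P = rho * g * h
rho * g = 4345 * 9.81 = 42624.45 N/m^3
P = 42624.45 * 0.59 = 25148.4255 Pa

Final answer: 25148.4255 Pa


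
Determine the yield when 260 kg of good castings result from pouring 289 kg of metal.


Formula: Casting Yield = (W_good / W_total) * 100
Yield = (260 kg / 289 kg) * 100 = 89.9654%

89.9654%


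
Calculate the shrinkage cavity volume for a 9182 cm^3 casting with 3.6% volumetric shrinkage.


Formula: V_shrink = V_casting * shrinkage_pct / 100
V_shrink = 9182 cm^3 * 3.6 / 100 = 330.5520 cm^3

Answer: 330.5520 cm^3


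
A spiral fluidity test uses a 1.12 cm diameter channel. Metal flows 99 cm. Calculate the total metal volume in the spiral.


Formula: V = pi * (d/2)^2 * L  (cylinder volume)
Radius = 1.12/2 = 0.56 cm
V = pi * 0.56^2 * 99 = 97.5351 cm^3


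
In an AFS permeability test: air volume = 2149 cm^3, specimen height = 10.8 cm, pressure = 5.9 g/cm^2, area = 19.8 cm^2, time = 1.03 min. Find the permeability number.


Formula: Permeability Number P = (V * H) / (p * A * t)
Numerator: V * H = 2149 * 10.8 = 23209.2
Denominator: p * A * t = 5.9 * 19.8 * 1.03 = 120.3246
P = 23209.2 / 120.3246 = 192.8882

192.8882


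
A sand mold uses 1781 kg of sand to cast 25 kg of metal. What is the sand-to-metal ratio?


Formula: Sand-to-Metal Ratio = W_sand / W_metal
Ratio = 1781 kg / 25 kg = 71.2400

Answer: 71.2400


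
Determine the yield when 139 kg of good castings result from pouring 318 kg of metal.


Formula: Casting Yield = (W_good / W_total) * 100
Yield = (139 kg / 318 kg) * 100 = 43.7107%


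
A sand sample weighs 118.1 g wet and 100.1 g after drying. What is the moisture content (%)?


Formula: MC = (W_wet - W_dry) / W_wet * 100
Water mass = 118.1 - 100.1 = 18.0 g
MC = 18.0 / 118.1 * 100 = 15.2413%

15.2413%


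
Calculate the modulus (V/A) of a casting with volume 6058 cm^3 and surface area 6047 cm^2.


Formula: Casting Modulus M = V / A
M = 6058 cm^3 / 6047 cm^2 = 1.0018 cm

Final answer: 1.0018 cm


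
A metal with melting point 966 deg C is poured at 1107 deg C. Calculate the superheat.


Formula: Superheat = T_pour - T_melt
Superheat = 1107 - 966 = 141 deg C


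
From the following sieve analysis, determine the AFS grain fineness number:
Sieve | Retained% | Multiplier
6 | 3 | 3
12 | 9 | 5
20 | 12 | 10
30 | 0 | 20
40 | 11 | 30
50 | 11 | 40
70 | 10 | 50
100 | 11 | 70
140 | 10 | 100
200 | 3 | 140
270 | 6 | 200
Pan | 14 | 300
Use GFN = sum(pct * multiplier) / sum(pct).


Formula: GFN = sum(pct * multiplier) / sum(pct)
sum(pct * multiplier) = 9034
sum(pct) = 100
GFN = 9034 / 100 = 90.34

Final answer: 90.34


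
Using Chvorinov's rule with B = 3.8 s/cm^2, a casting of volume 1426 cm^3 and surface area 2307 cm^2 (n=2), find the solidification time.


Formula: t_s = B * (V/A)^n  (Chvorinov's rule, n=2)
Modulus M = V/A = 1426/2307 = 0.618119 cm
M^2 = 0.618119^2 = 0.382071 cm^2
t_s = 3.8 * 0.382071 = 1.4519 s

1.4519 s


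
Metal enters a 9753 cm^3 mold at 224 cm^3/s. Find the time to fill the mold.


Formula: t_fill = V_mold / Q_flow
t = 9753 cm^3 / 224 cm^3/s = 43.5402 s

Answer: 43.5402 s


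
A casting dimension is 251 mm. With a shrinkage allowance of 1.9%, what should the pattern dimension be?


Formula: L_pattern = L_casting * (1 + shrinkage_rate/100)
Shrinkage factor = 1 + 1.9/100 = 1.019
L_pattern = 251 mm * 1.019 = 255.7690 mm

Answer: 255.7690 mm


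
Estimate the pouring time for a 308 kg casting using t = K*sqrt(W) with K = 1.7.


Formula: t = K * sqrt(W)
sqrt(W) = sqrt(308) = 17.54993
t = 1.7 * 17.54993 = 29.8349 s

Final answer: 29.8349 s


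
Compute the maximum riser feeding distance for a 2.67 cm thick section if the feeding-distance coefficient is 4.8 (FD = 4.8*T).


Formula: FD = 4.8 * T  (riser feeding-distance rule)
FD = 4.8 * 2.67 cm = 12.8160 cm

12.8160 cm


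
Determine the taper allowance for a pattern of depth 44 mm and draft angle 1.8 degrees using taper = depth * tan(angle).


Formula: taper = depth * tan(draft_angle)
tan(1.8 deg) = 0.0314263
taper = 44 mm * 0.0314263 = 1.3828 mm

Final answer: 1.3828 mm


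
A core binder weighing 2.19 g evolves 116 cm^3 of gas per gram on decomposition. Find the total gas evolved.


Formula: V_gas = W_binder * gas_evolution_rate
V = 2.19 g * 116 cm^3/g = 254.0400 cm^3

254.0400 cm^3


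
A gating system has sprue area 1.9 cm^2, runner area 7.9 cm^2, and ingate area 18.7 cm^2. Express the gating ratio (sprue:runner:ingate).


Sprue:Runner:Ingate = 1 : 7.9/1.9 : 18.7/1.9 = 1:4.16:9.84

Final answer: 1:4.16:9.84


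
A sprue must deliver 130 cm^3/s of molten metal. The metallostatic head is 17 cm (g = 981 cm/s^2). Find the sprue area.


Formula: v = sqrt(2*g*h), A = Q/v
Velocity: v = sqrt(2 * 981 * 17) = sqrt(33354) = 182.6308 cm/s
Sprue area: A = Q / v = 130 / 182.6308 = 0.7118 cm^2


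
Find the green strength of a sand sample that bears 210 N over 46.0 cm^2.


Formula: Compressive Strength = Force / Area
Strength = 210 N / 46.0 cm^2 = 4.5652 N/cm^2

4.5652 N/cm^2


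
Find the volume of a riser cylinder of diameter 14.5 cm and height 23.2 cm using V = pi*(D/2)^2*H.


Formula: V = pi * (D/2)^2 * H  (cylinder volume)
Radius = D/2 = 14.5/2 = 7.25 cm
V = pi * 7.25^2 * 23.2 = 3831.0152 cm^3


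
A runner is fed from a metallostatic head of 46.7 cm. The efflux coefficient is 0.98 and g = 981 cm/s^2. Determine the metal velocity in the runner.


Formula: v = Cd * sqrt(2 * g * h)  (Torricelli with discharge coefficient)
2*g*h = 2 * 981 * 46.7 = 91625.4 cm^2/s^2
sqrt(91625.4) = 302.69688 cm/s
v = 0.98 * 302.69688 = 296.6429 cm/s


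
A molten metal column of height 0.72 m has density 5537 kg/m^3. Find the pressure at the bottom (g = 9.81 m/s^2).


Formula: P = rho * g * h
rho * g = 5537 * 9.81 = 54317.97 N/m^3
P = 54317.97 * 0.72 = 39108.9384 Pa

Final answer: 39108.9384 Pa


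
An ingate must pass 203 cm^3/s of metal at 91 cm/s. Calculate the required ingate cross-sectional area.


Formula: A_ingate = Q / v  (continuity equation)
A = 203 cm^3/s / 91 cm/s = 2.2308 cm^2

Final answer: 2.2308 cm^2


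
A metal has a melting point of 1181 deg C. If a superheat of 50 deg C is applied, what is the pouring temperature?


Formula: T_pour = T_melt + Superheat
T_pour = 1181 + 50 = 1231 deg C

1231 deg C


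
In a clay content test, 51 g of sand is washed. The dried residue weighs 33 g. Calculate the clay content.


Formula: Clay% = (W_total - W_washed) / W_total * 100
Clay mass = 51 - 33 = 18 g
Clay% = 18 / 51 * 100 = 35.2941%

Answer: 35.2941%


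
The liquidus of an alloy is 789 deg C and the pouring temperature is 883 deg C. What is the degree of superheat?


Formula: Superheat = T_pour - T_melt
Superheat = 883 - 789 = 94 deg C

94 deg C


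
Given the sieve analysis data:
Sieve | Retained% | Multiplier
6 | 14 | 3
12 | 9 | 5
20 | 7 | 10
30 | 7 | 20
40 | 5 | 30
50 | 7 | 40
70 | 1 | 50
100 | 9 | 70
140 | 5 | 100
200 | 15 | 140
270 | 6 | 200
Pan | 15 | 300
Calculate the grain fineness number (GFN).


Formula: GFN = sum(pct * multiplier) / sum(pct)
sum(pct * multiplier) = 9707
sum(pct) = 100
GFN = 9707 / 100 = 97.07

Answer: 97.07


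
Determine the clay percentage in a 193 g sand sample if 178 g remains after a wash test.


Formula: Clay% = (W_total - W_washed) / W_total * 100
Clay mass = 193 - 178 = 15 g
Clay% = 15 / 193 * 100 = 7.7720%


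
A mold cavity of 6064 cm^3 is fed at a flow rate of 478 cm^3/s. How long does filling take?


Formula: t_fill = V_mold / Q_flow
t = 6064 cm^3 / 478 cm^3/s = 12.6862 s

Final answer: 12.6862 s


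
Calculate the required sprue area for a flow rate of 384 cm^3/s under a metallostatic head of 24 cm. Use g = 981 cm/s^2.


Formula: v = sqrt(2*g*h), A = Q/v
Velocity: v = sqrt(2 * 981 * 24) = sqrt(47088) = 216.9977 cm/s
Sprue area: A = Q / v = 384 / 216.9977 = 1.7696 cm^2

Final answer: 1.7696 cm^2


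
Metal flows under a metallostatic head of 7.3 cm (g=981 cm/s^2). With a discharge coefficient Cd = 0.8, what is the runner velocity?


Formula: v = Cd * sqrt(2 * g * h)  (Torricelli with discharge coefficient)
2*g*h = 2 * 981 * 7.3 = 14322.6 cm^2/s^2
sqrt(14322.6) = 119.67707 cm/s
v = 0.8 * 119.67707 = 95.7417 cm/s

95.7417 cm/s


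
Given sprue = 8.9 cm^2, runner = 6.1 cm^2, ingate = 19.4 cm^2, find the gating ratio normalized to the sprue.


Sprue:Runner:Ingate = 1 : 6.1/8.9 : 19.4/8.9 = 1:0.69:2.18

Answer: 1:0.69:2.18


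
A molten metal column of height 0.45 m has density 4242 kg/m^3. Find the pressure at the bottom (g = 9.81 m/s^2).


Formula: P = rho * g * h
rho * g = 4242 * 9.81 = 41614.02 N/m^3
P = 41614.02 * 0.45 = 18726.3090 Pa

18726.3090 Pa


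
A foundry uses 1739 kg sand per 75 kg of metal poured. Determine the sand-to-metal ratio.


Formula: Sand-to-Metal Ratio = W_sand / W_metal
Ratio = 1739 kg / 75 kg = 23.1867

Answer: 23.1867


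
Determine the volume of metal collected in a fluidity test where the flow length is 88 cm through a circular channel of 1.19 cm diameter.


Formula: V = pi * (d/2)^2 * L  (cylinder volume)
Radius = 1.19/2 = 0.595 cm
V = pi * 0.595^2 * 88 = 97.8738 cm^3

Final answer: 97.8738 cm^3


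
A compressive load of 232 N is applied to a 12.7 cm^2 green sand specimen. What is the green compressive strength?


Formula: Compressive Strength = Force / Area
Strength = 232 N / 12.7 cm^2 = 18.2677 N/cm^2

Final answer: 18.2677 N/cm^2


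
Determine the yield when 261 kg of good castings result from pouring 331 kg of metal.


Formula: Casting Yield = (W_good / W_total) * 100
Yield = (261 kg / 331 kg) * 100 = 78.8520%

Answer: 78.8520%


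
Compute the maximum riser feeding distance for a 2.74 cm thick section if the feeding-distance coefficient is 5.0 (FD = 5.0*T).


Formula: FD = 5.0 * T  (riser feeding-distance rule)
FD = 5.0 * 2.74 cm = 13.7000 cm

Final answer: 13.7000 cm


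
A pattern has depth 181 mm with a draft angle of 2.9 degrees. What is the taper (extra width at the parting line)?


Formula: taper = depth * tan(draft_angle)
tan(2.9 deg) = 0.0506578
taper = 181 mm * 0.0506578 = 9.1691 mm

Answer: 9.1691 mm


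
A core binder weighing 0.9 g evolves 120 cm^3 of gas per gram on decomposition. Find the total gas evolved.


Formula: V_gas = W_binder * gas_evolution_rate
V = 0.9 g * 120 cm^3/g = 108.0000 cm^3

Answer: 108.0000 cm^3


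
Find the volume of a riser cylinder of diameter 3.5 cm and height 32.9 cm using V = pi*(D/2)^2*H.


Formula: V = pi * (D/2)^2 * H  (cylinder volume)
Radius = D/2 = 3.5/2 = 1.75 cm
V = pi * 1.75^2 * 32.9 = 316.5351 cm^3

316.5351 cm^3


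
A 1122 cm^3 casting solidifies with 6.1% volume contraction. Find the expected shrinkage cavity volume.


Formula: V_shrink = V_casting * shrinkage_pct / 100
V_shrink = 1122 cm^3 * 6.1 / 100 = 68.4420 cm^3


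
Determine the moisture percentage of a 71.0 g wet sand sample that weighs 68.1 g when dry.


Formula: MC = (W_wet - W_dry) / W_wet * 100
Water mass = 71.0 - 68.1 = 2.9 g
MC = 2.9 / 71.0 * 100 = 4.0845%


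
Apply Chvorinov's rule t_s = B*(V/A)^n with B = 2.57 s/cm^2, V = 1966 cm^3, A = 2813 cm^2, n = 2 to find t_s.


Formula: t_s = B * (V/A)^n  (Chvorinov's rule, n=2)
Modulus M = V/A = 1966/2813 = 0.698898 cm
M^2 = 0.698898^2 = 0.488458 cm^2
t_s = 2.57 * 0.488458 = 1.2553 s

Final answer: 1.2553 s


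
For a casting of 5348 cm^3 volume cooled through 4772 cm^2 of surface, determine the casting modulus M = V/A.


Formula: Casting Modulus M = V / A
M = 5348 cm^3 / 4772 cm^2 = 1.1207 cm


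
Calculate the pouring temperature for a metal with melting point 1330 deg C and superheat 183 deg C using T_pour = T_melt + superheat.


Formula: T_pour = T_melt + Superheat
T_pour = 1330 + 183 = 1513 deg C


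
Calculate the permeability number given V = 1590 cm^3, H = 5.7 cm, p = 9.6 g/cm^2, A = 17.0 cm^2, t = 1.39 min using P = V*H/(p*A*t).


Formula: Permeability Number P = (V * H) / (p * A * t)
Numerator: V * H = 1590 * 5.7 = 9063.0
Denominator: p * A * t = 9.6 * 17.0 * 1.39 = 226.848
P = 9063.0 / 226.848 = 39.9519

Final answer: 39.9519


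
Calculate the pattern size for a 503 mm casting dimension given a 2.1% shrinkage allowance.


Formula: L_pattern = L_casting * (1 + shrinkage_rate/100)
Shrinkage factor = 1 + 2.1/100 = 1.021
L_pattern = 503 mm * 1.021 = 513.5630 mm


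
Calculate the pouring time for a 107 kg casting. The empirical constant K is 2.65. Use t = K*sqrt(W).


Formula: t = K * sqrt(W)
sqrt(W) = sqrt(107) = 10.34408
t = 2.65 * 10.34408 = 27.4118 s


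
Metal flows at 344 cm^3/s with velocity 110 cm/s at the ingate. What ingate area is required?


Formula: A_ingate = Q / v  (continuity equation)
A = 344 cm^3/s / 110 cm/s = 3.1273 cm^2


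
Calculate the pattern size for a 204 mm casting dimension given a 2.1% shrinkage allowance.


Formula: L_pattern = L_casting * (1 + shrinkage_rate/100)
Shrinkage factor = 1 + 2.1/100 = 1.021
L_pattern = 204 mm * 1.021 = 208.2840 mm


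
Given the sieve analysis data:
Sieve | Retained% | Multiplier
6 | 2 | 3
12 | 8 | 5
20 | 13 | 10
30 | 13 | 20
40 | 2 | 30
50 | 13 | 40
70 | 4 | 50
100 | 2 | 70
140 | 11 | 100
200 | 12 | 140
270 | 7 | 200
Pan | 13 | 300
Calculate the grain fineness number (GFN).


Formula: GFN = sum(pct * multiplier) / sum(pct)
sum(pct * multiplier) = 9436
sum(pct) = 100
GFN = 9436 / 100 = 94.36


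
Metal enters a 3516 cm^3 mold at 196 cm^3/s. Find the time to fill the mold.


Formula: t_fill = V_mold / Q_flow
t = 3516 cm^3 / 196 cm^3/s = 17.9388 s


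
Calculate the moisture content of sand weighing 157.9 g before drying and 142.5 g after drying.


Formula: MC = (W_wet - W_dry) / W_wet * 100
Water mass = 157.9 - 142.5 = 15.4 g
MC = 15.4 / 157.9 * 100 = 9.7530%

9.7530%


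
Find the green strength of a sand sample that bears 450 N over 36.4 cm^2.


Formula: Compressive Strength = Force / Area
Strength = 450 N / 36.4 cm^2 = 12.3626 N/cm^2

Answer: 12.3626 N/cm^2


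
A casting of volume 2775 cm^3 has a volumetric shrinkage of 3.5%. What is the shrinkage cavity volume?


Formula: V_shrink = V_casting * shrinkage_pct / 100
V_shrink = 2775 cm^3 * 3.5 / 100 = 97.1250 cm^3

Answer: 97.1250 cm^3


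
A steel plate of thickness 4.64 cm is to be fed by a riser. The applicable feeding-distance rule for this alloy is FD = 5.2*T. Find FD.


Formula: FD = 5.2 * T  (riser feeding-distance rule)
FD = 5.2 * 4.64 cm = 24.1280 cm


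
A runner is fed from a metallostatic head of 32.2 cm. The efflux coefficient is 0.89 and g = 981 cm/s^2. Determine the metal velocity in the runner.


Formula: v = Cd * sqrt(2 * g * h)  (Torricelli with discharge coefficient)
2*g*h = 2 * 981 * 32.2 = 63176.4 cm^2/s^2
sqrt(63176.4) = 251.34916 cm/s
v = 0.89 * 251.34916 = 223.7008 cm/s


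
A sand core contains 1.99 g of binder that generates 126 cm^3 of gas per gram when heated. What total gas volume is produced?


Formula: V_gas = W_binder * gas_evolution_rate
V = 1.99 g * 126 cm^3/g = 250.7400 cm^3

250.7400 cm^3


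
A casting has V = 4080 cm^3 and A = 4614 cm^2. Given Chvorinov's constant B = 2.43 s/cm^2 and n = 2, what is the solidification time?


Formula: t_s = B * (V/A)^n  (Chvorinov's rule, n=2)
Modulus M = V/A = 4080/4614 = 0.884265 cm
M^2 = 0.884265^2 = 0.781925 cm^2
t_s = 2.43 * 0.781925 = 1.9001 s

1.9001 s


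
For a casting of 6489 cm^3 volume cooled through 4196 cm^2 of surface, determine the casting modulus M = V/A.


Formula: Casting Modulus M = V / A
M = 6489 cm^3 / 4196 cm^2 = 1.5465 cm

Answer: 1.5465 cm


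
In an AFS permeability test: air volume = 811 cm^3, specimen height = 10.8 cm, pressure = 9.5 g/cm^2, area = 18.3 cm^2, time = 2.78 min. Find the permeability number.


Formula: Permeability Number P = (V * H) / (p * A * t)
Numerator: V * H = 811 * 10.8 = 8758.8
Denominator: p * A * t = 9.5 * 18.3 * 2.78 = 483.303
P = 8758.8 / 483.303 = 18.1228


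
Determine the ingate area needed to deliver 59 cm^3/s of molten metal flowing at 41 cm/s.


Formula: A_ingate = Q / v  (continuity equation)
A = 59 cm^3/s / 41 cm/s = 1.4390 cm^2

1.4390 cm^2


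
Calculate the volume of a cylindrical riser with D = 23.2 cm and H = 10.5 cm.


Formula: V = pi * (D/2)^2 * H  (cylinder volume)
Radius = D/2 = 23.2/2 = 11.6 cm
V = pi * 11.6^2 * 10.5 = 4438.6934 cm^3


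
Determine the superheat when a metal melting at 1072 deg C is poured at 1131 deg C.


Formula: Superheat = T_pour - T_melt
Superheat = 1131 - 1072 = 59 deg C


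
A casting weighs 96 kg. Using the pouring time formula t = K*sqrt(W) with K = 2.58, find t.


Formula: t = K * sqrt(W)
sqrt(W) = sqrt(96) = 9.79796
t = 2.58 * 9.79796 = 25.2787 s

Final answer: 25.2787 s


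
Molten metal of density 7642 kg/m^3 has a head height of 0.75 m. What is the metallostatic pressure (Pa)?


Formula: P = rho * g * h
rho * g = 7642 * 9.81 = 74968.02 N/m^3
P = 74968.02 * 0.75 = 56226.0150 Pa

Final answer: 56226.0150 Pa


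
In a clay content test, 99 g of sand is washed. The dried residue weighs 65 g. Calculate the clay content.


Formula: Clay% = (W_total - W_washed) / W_total * 100
Clay mass = 99 - 65 = 34 g
Clay% = 34 / 99 * 100 = 34.3434%

Final answer: 34.3434%


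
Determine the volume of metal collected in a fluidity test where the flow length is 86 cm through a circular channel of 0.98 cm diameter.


Formula: V = pi * (d/2)^2 * L  (cylinder volume)
Radius = 0.98/2 = 0.49 cm
V = pi * 0.49^2 * 86 = 64.8695 cm^3

64.8695 cm^3


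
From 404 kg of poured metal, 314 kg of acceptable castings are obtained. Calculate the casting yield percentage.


Formula: Casting Yield = (W_good / W_total) * 100
Yield = (314 kg / 404 kg) * 100 = 77.7228%


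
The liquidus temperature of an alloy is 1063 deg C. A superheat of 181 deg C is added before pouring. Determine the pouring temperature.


Formula: T_pour = T_melt + Superheat
T_pour = 1063 + 181 = 1244 deg C


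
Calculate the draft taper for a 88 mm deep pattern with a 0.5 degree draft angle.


Formula: taper = depth * tan(draft_angle)
tan(0.5 deg) = 0.0087269
taper = 88 mm * 0.0087269 = 0.7680 mm


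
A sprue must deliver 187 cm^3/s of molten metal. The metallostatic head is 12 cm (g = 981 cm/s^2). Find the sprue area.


Formula: v = sqrt(2*g*h), A = Q/v
Velocity: v = sqrt(2 * 981 * 12) = sqrt(23544) = 153.4405 cm/s
Sprue area: A = Q / v = 187 / 153.4405 = 1.2187 cm^2

Final answer: 1.2187 cm^2


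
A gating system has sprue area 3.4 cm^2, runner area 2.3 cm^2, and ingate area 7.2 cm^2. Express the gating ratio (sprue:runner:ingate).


Sprue:Runner:Ingate = 1 : 2.3/3.4 : 7.2/3.4 = 1:0.68:2.12

1:0.68:2.12


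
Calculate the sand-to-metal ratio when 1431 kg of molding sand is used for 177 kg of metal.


Formula: Sand-to-Metal Ratio = W_sand / W_metal
Ratio = 1431 kg / 177 kg = 8.0847


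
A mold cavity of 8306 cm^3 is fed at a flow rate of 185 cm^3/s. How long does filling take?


Formula: t_fill = V_mold / Q_flow
t = 8306 cm^3 / 185 cm^3/s = 44.8973 s

Answer: 44.8973 s


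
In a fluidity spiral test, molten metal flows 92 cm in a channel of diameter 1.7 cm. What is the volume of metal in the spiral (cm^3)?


Formula: V = pi * (d/2)^2 * L  (cylinder volume)
Radius = 1.7/2 = 0.85 cm
V = pi * 0.85^2 * 92 = 208.8217 cm^3

Answer: 208.8217 cm^3


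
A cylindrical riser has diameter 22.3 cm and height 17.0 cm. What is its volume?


Formula: V = pi * (D/2)^2 * H  (cylinder volume)
Radius = D/2 = 22.3/2 = 11.15 cm
V = pi * 11.15^2 * 17.0 = 6639.7011 cm^3

6639.7011 cm^3


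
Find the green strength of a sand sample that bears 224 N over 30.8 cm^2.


Formula: Compressive Strength = Force / Area
Strength = 224 N / 30.8 cm^2 = 7.2727 N/cm^2

Answer: 7.2727 N/cm^2


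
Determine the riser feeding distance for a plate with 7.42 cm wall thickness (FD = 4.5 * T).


Formula: FD = 4.5 * T  (riser feeding-distance rule)
FD = 4.5 * 7.42 cm = 33.3900 cm

33.3900 cm


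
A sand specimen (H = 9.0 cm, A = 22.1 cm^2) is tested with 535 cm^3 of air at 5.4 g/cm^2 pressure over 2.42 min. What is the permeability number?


Formula: Permeability Number P = (V * H) / (p * A * t)
Numerator: V * H = 535 * 9.0 = 4815.0
Denominator: p * A * t = 5.4 * 22.1 * 2.42 = 288.8028
P = 4815.0 / 288.8028 = 16.6723

Answer: 16.6723


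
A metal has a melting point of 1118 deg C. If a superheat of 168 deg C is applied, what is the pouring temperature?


Formula: T_pour = T_melt + Superheat
T_pour = 1118 + 168 = 1286 deg C


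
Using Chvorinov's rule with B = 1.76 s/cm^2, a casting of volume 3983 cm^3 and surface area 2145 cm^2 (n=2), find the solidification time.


Formula: t_s = B * (V/A)^n  (Chvorinov's rule, n=2)
Modulus M = V/A = 3983/2145 = 1.856876 cm
M^2 = 1.856876^2 = 3.447988 cm^2
t_s = 1.76 * 3.447988 = 6.0685 s

Final answer: 6.0685 s


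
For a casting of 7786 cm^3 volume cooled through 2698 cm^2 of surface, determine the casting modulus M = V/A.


Formula: Casting Modulus M = V / A
M = 7786 cm^3 / 2698 cm^2 = 2.8858 cm


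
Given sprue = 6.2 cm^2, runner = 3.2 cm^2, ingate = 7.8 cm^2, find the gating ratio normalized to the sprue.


Sprue:Runner:Ingate = 1 : 3.2/6.2 : 7.8/6.2 = 1:0.52:1.26

Answer: 1:0.52:1.26


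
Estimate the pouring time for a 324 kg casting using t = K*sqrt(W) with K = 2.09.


Formula: t = K * sqrt(W)
sqrt(W) = sqrt(324) = 18.00000
t = 2.09 * 18.00000 = 37.6200 s

Final answer: 37.6200 s


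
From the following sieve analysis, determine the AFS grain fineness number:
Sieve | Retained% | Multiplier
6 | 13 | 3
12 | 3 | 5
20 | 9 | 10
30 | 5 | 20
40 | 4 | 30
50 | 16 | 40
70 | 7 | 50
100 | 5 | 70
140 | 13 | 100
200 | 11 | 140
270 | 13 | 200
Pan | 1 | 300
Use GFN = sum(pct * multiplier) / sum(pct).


Formula: GFN = sum(pct * multiplier) / sum(pct)
sum(pct * multiplier) = 7444
sum(pct) = 100
GFN = 7444 / 100 = 74.44

Answer: 74.44


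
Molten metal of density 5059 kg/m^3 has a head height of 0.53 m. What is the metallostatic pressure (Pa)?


Formula: P = rho * g * h
rho * g = 5059 * 9.81 = 49628.79 N/m^3
P = 49628.79 * 0.53 = 26303.2587 Pa

Answer: 26303.2587 Pa


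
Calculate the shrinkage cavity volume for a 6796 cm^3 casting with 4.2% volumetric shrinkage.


Formula: V_shrink = V_casting * shrinkage_pct / 100
V_shrink = 6796 cm^3 * 4.2 / 100 = 285.4320 cm^3

285.4320 cm^3


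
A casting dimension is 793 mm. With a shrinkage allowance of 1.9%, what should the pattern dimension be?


Formula: L_pattern = L_casting * (1 + shrinkage_rate/100)
Shrinkage factor = 1 + 1.9/100 = 1.019
L_pattern = 793 mm * 1.019 = 808.0670 mm

808.0670 mm


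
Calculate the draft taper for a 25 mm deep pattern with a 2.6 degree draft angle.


Formula: taper = depth * tan(draft_angle)
tan(2.6 deg) = 0.0454097
taper = 25 mm * 0.0454097 = 1.1352 mm

Answer: 1.1352 mm


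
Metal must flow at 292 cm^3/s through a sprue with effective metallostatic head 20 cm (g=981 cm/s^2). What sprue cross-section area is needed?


Formula: v = sqrt(2*g*h), A = Q/v
Velocity: v = sqrt(2 * 981 * 20) = sqrt(39240) = 198.0909 cm/s
Sprue area: A = Q / v = 292 / 198.0909 = 1.4741 cm^2

1.4741 cm^2


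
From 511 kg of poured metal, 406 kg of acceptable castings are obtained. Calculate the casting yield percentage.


Formula: Casting Yield = (W_good / W_total) * 100
Yield = (406 kg / 511 kg) * 100 = 79.4521%

Final answer: 79.4521%


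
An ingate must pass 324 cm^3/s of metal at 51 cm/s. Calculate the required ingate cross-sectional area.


Formula: A_ingate = Q / v  (continuity equation)
A = 324 cm^3/s / 51 cm/s = 6.3529 cm^2

6.3529 cm^2


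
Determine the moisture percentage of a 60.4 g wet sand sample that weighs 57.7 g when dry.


Formula: MC = (W_wet - W_dry) / W_wet * 100
Water mass = 60.4 - 57.7 = 2.7 g
MC = 2.7 / 60.4 * 100 = 4.4702%

4.4702%


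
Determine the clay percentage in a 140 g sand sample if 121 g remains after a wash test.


Formula: Clay% = (W_total - W_washed) / W_total * 100
Clay mass = 140 - 121 = 19 g
Clay% = 19 / 140 * 100 = 13.5714%

Final answer: 13.5714%


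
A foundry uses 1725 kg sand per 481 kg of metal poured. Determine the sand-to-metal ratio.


Formula: Sand-to-Metal Ratio = W_sand / W_metal
Ratio = 1725 kg / 481 kg = 3.5863

3.5863


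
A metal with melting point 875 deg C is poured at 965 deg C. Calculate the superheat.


Formula: Superheat = T_pour - T_melt
Superheat = 965 - 875 = 90 deg C

90 deg C


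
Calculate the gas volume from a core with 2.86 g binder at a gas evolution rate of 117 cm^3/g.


Formula: V_gas = W_binder * gas_evolution_rate
V = 2.86 g * 117 cm^3/g = 334.6200 cm^3

Final answer: 334.6200 cm^3


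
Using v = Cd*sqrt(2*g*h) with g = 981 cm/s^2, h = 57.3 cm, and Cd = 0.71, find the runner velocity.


Formula: v = Cd * sqrt(2 * g * h)  (Torricelli with discharge coefficient)
2*g*h = 2 * 981 * 57.3 = 112422.6 cm^2/s^2
sqrt(112422.6) = 335.29480 cm/s
v = 0.71 * 335.29480 = 238.0593 cm/s


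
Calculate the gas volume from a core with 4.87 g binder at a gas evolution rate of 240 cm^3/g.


Formula: V_gas = W_binder * gas_evolution_rate
V = 4.87 g * 240 cm^3/g = 1168.8000 cm^3

Answer: 1168.8000 cm^3


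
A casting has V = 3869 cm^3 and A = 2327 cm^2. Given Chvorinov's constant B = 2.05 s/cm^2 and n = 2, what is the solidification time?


Formula: t_s = B * (V/A)^n  (Chvorinov's rule, n=2)
Modulus M = V/A = 3869/2327 = 1.662656 cm
M^2 = 1.662656^2 = 2.764425 cm^2
t_s = 2.05 * 2.764425 = 5.6671 s


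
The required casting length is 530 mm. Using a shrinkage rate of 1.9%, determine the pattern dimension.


Formula: L_pattern = L_casting * (1 + shrinkage_rate/100)
Shrinkage factor = 1 + 1.9/100 = 1.019
L_pattern = 530 mm * 1.019 = 540.0700 mm

Answer: 540.0700 mm


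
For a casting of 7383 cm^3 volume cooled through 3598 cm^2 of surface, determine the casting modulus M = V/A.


Formula: Casting Modulus M = V / A
M = 7383 cm^3 / 3598 cm^2 = 2.0520 cm


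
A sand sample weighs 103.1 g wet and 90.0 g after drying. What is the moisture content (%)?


Formula: MC = (W_wet - W_dry) / W_wet * 100
Water mass = 103.1 - 90.0 = 13.1 g
MC = 13.1 / 103.1 * 100 = 12.7061%


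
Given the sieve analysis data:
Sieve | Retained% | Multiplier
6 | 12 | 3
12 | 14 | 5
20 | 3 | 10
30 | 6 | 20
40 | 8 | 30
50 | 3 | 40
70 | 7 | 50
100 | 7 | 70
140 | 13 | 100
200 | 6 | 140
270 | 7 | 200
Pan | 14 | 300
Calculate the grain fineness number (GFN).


Formula: GFN = sum(pct * multiplier) / sum(pct)
sum(pct * multiplier) = 9196
sum(pct) = 100
GFN = 9196 / 100 = 91.96

Answer: 91.96


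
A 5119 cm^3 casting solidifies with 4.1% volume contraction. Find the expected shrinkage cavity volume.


Formula: V_shrink = V_casting * shrinkage_pct / 100
V_shrink = 5119 cm^3 * 4.1 / 100 = 209.8790 cm^3

209.8790 cm^3


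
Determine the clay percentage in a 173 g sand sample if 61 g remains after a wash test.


Formula: Clay% = (W_total - W_washed) / W_total * 100
Clay mass = 173 - 61 = 112 g
Clay% = 112 / 173 * 100 = 64.7399%

64.7399%


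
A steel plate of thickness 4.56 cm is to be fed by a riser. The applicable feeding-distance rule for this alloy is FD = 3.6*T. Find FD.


Formula: FD = 3.6 * T  (riser feeding-distance rule)
FD = 3.6 * 4.56 cm = 16.4160 cm


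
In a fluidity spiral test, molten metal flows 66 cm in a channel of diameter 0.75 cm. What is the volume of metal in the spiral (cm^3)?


Formula: V = pi * (d/2)^2 * L  (cylinder volume)
Radius = 0.75/2 = 0.375 cm
V = pi * 0.375^2 * 66 = 29.1579 cm^3


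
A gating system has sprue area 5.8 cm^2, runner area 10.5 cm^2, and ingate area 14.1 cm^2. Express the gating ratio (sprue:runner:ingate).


Sprue:Runner:Ingate = 1 : 10.5/5.8 : 14.1/5.8 = 1:1.81:2.43

Answer: 1:1.81:2.43


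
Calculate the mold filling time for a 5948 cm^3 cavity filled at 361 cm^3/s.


Formula: t_fill = V_mold / Q_flow
t = 5948 cm^3 / 361 cm^3/s = 16.4765 s

16.4765 s


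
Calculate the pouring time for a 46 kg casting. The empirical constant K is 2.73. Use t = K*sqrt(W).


Formula: t = K * sqrt(W)
sqrt(W) = sqrt(46) = 6.78233
t = 2.73 * 6.78233 = 18.5158 s

Answer: 18.5158 s


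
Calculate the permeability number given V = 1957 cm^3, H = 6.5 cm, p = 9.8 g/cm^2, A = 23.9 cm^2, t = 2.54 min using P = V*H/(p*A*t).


Formula: Permeability Number P = (V * H) / (p * A * t)
Numerator: V * H = 1957 * 6.5 = 12720.5
Denominator: p * A * t = 9.8 * 23.9 * 2.54 = 594.9188
P = 12720.5 / 594.9188 = 21.3819


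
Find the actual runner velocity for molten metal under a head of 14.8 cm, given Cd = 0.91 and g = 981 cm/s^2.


Formula: v = Cd * sqrt(2 * g * h)  (Torricelli with discharge coefficient)
2*g*h = 2 * 981 * 14.8 = 29037.6 cm^2/s^2
sqrt(29037.6) = 170.40423 cm/s
v = 0.91 * 170.40423 = 155.0678 cm/s

Answer: 155.0678 cm/s


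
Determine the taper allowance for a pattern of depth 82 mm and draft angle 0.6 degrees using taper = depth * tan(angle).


Formula: taper = depth * tan(draft_angle)
tan(0.6 deg) = 0.0104724
taper = 82 mm * 0.0104724 = 0.8587 mm

Answer: 0.8587 mm


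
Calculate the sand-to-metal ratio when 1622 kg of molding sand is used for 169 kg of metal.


Formula: Sand-to-Metal Ratio = W_sand / W_metal
Ratio = 1622 kg / 169 kg = 9.5976

Answer: 9.5976


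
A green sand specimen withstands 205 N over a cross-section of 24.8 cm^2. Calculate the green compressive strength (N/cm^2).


Formula: Compressive Strength = Force / Area
Strength = 205 N / 24.8 cm^2 = 8.2661 N/cm^2

Final answer: 8.2661 N/cm^2


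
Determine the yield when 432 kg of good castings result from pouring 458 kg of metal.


Formula: Casting Yield = (W_good / W_total) * 100
Yield = (432 kg / 458 kg) * 100 = 94.3231%

Answer: 94.3231%


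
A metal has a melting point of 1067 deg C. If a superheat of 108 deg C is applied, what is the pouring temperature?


Formula: T_pour = T_melt + Superheat
T_pour = 1067 + 108 = 1175 deg C

Final answer: 1175 deg C


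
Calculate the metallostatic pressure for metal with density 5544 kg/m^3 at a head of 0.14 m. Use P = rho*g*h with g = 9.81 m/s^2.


Formula: P = rho * g * h
rho * g = 5544 * 9.81 = 54386.64 N/m^3
P = 54386.64 * 0.14 = 7614.1296 Pa

Final answer: 7614.1296 Pa


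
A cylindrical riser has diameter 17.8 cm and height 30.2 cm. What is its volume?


Formula: V = pi * (D/2)^2 * H  (cylinder volume)
Radius = D/2 = 17.8/2 = 8.9 cm
V = pi * 8.9^2 * 30.2 = 7515.1357 cm^3

7515.1357 cm^3


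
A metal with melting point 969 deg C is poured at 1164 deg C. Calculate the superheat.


Formula: Superheat = T_pour - T_melt
Superheat = 1164 - 969 = 195 deg C

Answer: 195 deg C


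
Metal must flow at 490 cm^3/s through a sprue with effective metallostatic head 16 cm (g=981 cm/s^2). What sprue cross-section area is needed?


Formula: v = sqrt(2*g*h), A = Q/v
Velocity: v = sqrt(2 * 981 * 16) = sqrt(31392) = 177.1779 cm/s
Sprue area: A = Q / v = 490 / 177.1779 = 2.7656 cm^2

Answer: 2.7656 cm^2


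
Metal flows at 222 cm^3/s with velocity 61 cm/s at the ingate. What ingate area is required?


Formula: A_ingate = Q / v  (continuity equation)
A = 222 cm^3/s / 61 cm/s = 3.6393 cm^2

Final answer: 3.6393 cm^2


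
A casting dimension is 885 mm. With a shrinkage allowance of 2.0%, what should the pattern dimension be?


Formula: L_pattern = L_casting * (1 + shrinkage_rate/100)
Shrinkage factor = 1 + 2.0/100 = 1.02
L_pattern = 885 mm * 1.02 = 902.7000 mm

902.7000 mm


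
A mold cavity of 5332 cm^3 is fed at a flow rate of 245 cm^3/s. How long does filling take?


Formula: t_fill = V_mold / Q_flow
t = 5332 cm^3 / 245 cm^3/s = 21.7633 s

Answer: 21.7633 s


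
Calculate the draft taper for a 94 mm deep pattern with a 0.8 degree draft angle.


Formula: taper = depth * tan(draft_angle)
tan(0.8 deg) = 0.0139635
taper = 94 mm * 0.0139635 = 1.3126 mm

Final answer: 1.3126 mm


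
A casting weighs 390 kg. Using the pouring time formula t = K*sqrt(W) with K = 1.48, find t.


Formula: t = K * sqrt(W)
sqrt(W) = sqrt(390) = 19.74842
t = 1.48 * 19.74842 = 29.2277 s

Final answer: 29.2277 s


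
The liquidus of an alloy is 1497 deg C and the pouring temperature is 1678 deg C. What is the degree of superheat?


Formula: Superheat = T_pour - T_melt
Superheat = 1678 - 1497 = 181 deg C

181 deg C


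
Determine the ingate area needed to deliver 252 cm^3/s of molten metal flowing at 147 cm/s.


Formula: A_ingate = Q / v  (continuity equation)
A = 252 cm^3/s / 147 cm/s = 1.7143 cm^2

1.7143 cm^2


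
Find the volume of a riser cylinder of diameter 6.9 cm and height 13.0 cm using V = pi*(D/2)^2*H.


Formula: V = pi * (D/2)^2 * H  (cylinder volume)
Radius = D/2 = 6.9/2 = 3.45 cm
V = pi * 3.45^2 * 13.0 = 486.1065 cm^3

486.1065 cm^3


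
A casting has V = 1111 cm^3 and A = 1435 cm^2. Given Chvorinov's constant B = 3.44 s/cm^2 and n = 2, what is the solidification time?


Formula: t_s = B * (V/A)^n  (Chvorinov's rule, n=2)
Modulus M = V/A = 1111/1435 = 0.774216 cm
M^2 = 0.774216^2 = 0.599410 cm^2
t_s = 3.44 * 0.599410 = 2.0620 s


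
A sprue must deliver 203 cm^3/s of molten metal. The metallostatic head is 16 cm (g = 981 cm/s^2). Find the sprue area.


Formula: v = sqrt(2*g*h), A = Q/v
Velocity: v = sqrt(2 * 981 * 16) = sqrt(31392) = 177.1779 cm/s
Sprue area: A = Q / v = 203 / 177.1779 = 1.1457 cm^2

Answer: 1.1457 cm^2


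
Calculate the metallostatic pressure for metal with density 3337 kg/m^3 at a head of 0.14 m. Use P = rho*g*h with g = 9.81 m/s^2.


Formula: P = rho * g * h
rho * g = 3337 * 9.81 = 32735.97 N/m^3
P = 32735.97 * 0.14 = 4583.0358 Pa

Final answer: 4583.0358 Pa


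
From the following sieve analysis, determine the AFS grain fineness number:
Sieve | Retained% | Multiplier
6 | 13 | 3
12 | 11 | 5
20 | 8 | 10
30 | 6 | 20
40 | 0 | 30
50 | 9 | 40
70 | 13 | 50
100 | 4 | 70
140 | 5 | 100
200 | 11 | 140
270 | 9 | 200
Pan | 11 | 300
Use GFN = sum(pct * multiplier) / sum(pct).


Formula: GFN = sum(pct * multiplier) / sum(pct)
sum(pct * multiplier) = 8724
sum(pct) = 100
GFN = 8724 / 100 = 87.24

Final answer: 87.24


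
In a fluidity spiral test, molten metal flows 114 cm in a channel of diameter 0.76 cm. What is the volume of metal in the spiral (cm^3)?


Formula: V = pi * (d/2)^2 * L  (cylinder volume)
Radius = 0.76/2 = 0.38 cm
V = pi * 0.38^2 * 114 = 51.7156 cm^3


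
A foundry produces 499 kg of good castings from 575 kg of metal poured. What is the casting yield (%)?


Formula: Casting Yield = (W_good / W_total) * 100
Yield = (499 kg / 575 kg) * 100 = 86.7826%

Final answer: 86.7826%


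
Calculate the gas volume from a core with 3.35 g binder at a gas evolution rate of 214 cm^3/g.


Formula: V_gas = W_binder * gas_evolution_rate
V = 3.35 g * 214 cm^3/g = 716.9000 cm^3

Final answer: 716.9000 cm^3


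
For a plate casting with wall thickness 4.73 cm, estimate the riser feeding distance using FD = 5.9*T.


Formula: FD = 5.9 * T  (riser feeding-distance rule)
FD = 5.9 * 4.73 cm = 27.9070 cm

Final answer: 27.9070 cm


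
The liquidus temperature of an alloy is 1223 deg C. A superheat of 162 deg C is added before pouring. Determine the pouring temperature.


Formula: T_pour = T_melt + Superheat
T_pour = 1223 + 162 = 1385 deg C

1385 deg C


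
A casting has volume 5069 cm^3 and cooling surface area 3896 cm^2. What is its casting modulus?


Formula: Casting Modulus M = V / A
M = 5069 cm^3 / 3896 cm^2 = 1.3011 cm

Answer: 1.3011 cm


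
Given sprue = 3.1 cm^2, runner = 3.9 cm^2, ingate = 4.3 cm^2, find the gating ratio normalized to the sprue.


Sprue:Runner:Ingate = 1 : 3.9/3.1 : 4.3/3.1 = 1:1.26:1.39


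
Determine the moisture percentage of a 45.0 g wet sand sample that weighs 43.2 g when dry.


Formula: MC = (W_wet - W_dry) / W_wet * 100
Water mass = 45.0 - 43.2 = 1.8 g
MC = 1.8 / 45.0 * 100 = 4.0000%

Final answer: 4.0000%


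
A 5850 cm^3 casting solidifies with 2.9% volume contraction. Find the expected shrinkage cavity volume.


Formula: V_shrink = V_casting * shrinkage_pct / 100
V_shrink = 5850 cm^3 * 2.9 / 100 = 169.6500 cm^3

Answer: 169.6500 cm^3


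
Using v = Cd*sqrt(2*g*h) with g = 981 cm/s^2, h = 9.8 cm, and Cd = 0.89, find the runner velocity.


Formula: v = Cd * sqrt(2 * g * h)  (Torricelli with discharge coefficient)
2*g*h = 2 * 981 * 9.8 = 19227.6 cm^2/s^2
sqrt(19227.6) = 138.66362 cm/s
v = 0.89 * 138.66362 = 123.4106 cm/s

Answer: 123.4106 cm/s


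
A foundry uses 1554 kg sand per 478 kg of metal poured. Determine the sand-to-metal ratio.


Formula: Sand-to-Metal Ratio = W_sand / W_metal
Ratio = 1554 kg / 478 kg = 3.2510


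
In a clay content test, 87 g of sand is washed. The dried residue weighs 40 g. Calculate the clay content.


Formula: Clay% = (W_total - W_washed) / W_total * 100
Clay mass = 87 - 40 = 47 g
Clay% = 47 / 87 * 100 = 54.0230%

Answer: 54.0230%


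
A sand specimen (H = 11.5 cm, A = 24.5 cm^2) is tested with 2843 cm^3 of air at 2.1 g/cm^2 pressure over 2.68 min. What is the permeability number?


Formula: Permeability Number P = (V * H) / (p * A * t)
Numerator: V * H = 2843 * 11.5 = 32694.5
Denominator: p * A * t = 2.1 * 24.5 * 2.68 = 137.886
P = 32694.5 / 137.886 = 237.1125

Answer: 237.1125


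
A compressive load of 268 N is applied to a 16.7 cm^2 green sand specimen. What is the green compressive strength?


Formula: Compressive Strength = Force / Area
Strength = 268 N / 16.7 cm^2 = 16.0479 N/cm^2

Answer: 16.0479 N/cm^2


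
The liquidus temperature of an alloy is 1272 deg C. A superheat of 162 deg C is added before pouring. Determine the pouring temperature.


Formula: T_pour = T_melt + Superheat
T_pour = 1272 + 162 = 1434 deg C


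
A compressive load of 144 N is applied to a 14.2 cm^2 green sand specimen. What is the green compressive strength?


Formula: Compressive Strength = Force / Area
Strength = 144 N / 14.2 cm^2 = 10.1408 N/cm^2

Answer: 10.1408 N/cm^2


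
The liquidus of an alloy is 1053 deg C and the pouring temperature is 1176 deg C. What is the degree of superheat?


Formula: Superheat = T_pour - T_melt
Superheat = 1176 - 1053 = 123 deg C

123 deg C


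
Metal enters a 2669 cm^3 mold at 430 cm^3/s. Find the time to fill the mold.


Formula: t_fill = V_mold / Q_flow
t = 2669 cm^3 / 430 cm^3/s = 6.2070 s

6.2070 s


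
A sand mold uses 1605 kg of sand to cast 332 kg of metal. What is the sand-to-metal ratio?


Formula: Sand-to-Metal Ratio = W_sand / W_metal
Ratio = 1605 kg / 332 kg = 4.8343

Answer: 4.8343


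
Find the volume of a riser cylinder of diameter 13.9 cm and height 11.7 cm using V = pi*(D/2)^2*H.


Formula: V = pi * (D/2)^2 * H  (cylinder volume)
Radius = D/2 = 13.9/2 = 6.95 cm
V = pi * 6.95^2 * 11.7 = 1775.4373 cm^3


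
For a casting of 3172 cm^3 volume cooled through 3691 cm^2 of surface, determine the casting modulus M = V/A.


Formula: Casting Modulus M = V / A
M = 3172 cm^3 / 3691 cm^2 = 0.8594 cm

0.8594 cm


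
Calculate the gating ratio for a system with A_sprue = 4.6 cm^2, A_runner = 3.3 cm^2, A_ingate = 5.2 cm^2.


Sprue:Runner:Ingate = 1 : 3.3/4.6 : 5.2/4.6 = 1:0.72:1.13


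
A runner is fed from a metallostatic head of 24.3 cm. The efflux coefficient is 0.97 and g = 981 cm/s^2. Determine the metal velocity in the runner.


Formula: v = Cd * sqrt(2 * g * h)  (Torricelli with discharge coefficient)
2*g*h = 2 * 981 * 24.3 = 47676.6 cm^2/s^2
sqrt(47676.6) = 218.34972 cm/s
v = 0.97 * 218.34972 = 211.7992 cm/s


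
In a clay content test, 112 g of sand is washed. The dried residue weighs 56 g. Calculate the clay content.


Formula: Clay% = (W_total - W_washed) / W_total * 100
Clay mass = 112 - 56 = 56 g
Clay% = 56 / 112 * 100 = 50.0000%

Final answer: 50.0000%
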